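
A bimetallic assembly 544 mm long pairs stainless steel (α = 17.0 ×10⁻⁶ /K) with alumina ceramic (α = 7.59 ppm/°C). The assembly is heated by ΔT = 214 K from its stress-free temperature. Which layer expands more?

α(stainless steel) = 17.0×10⁻⁶/K vs α(alumina ceramic) = 7.59×10⁻⁶/K.
Higher α expands more for the same ΔT: stainless steel.

stainless steel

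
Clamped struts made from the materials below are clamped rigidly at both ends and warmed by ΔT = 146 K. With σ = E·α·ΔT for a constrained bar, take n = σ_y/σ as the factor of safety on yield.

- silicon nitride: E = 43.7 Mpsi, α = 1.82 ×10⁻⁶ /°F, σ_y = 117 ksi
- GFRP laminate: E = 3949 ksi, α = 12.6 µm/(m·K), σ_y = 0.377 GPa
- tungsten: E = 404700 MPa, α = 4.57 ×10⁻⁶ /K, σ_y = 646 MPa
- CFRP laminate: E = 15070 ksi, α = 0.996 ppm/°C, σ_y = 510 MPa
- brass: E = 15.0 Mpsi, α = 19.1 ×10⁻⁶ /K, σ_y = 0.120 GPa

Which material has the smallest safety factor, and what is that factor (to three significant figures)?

In consistent units (E in GPa, α in ×10⁻⁶/K, σ_y in MPa):
  silicon nitride: E = 301.3, α = 3.28, σ_y = 806.7 → σ = 144 MPa, n = 5.60
  GFRP laminate: E = 27.23, α = 12.6, σ_y = 377.0 → σ = 50.1 MPa, n = 7.53
  tungsten: E = 404.7, α = 4.57, σ_y = 646.0 → σ = 270 MPa, n = 2.39
  CFRP laminate: E = 103.9, α = 0.996, σ_y = 510.0 → σ = 15.1 MPa, n = 33.8
  brass: E = 103.4, α = 19.1, σ_y = 120.0 → σ = 288 MPa, n = 0.416
The minimum is brass at n = 0.416.

brass, n = 0.416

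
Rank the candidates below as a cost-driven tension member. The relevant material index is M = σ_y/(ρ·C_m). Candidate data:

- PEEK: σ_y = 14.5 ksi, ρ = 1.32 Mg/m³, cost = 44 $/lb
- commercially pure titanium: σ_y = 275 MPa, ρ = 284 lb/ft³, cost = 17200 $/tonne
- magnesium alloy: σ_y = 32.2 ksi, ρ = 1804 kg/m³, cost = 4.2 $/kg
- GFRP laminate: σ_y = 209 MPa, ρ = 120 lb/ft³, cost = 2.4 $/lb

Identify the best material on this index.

Putting every candidate on a common basis:
  PEEK: σ_y = 99.97 MPa, ρ = 1320 kg/m³, cost = 97.00 $/kg
  commercially pure titanium: σ_y = 275.0 MPa, ρ = 4549 kg/m³, cost = 17.20 $/kg
  magnesium alloy: σ_y = 222.0 MPa, ρ = 1804 kg/m³, cost = 4.200 $/kg
  GFRP laminate: σ_y = 209.0 MPa, ρ = 1922 kg/m³, cost = 5.291 $/kg
  magnesium alloy: M = 29.3 kN·m per $
  GFRP laminate: M = 20.5 kN·m per $
  commercially pure titanium: M = 3.51 kN·m per $
  PEEK: M = 0.781 kN·m per $
Magnesium alloy has the largest M.

magnesium alloy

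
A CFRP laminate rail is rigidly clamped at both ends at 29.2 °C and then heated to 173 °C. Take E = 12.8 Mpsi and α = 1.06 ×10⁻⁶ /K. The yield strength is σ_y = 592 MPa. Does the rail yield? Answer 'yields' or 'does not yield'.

does not yield

E = 12.8 Mpsi = 88.25 GPa.
ΔT = 143.8 K. Constrained thermal stress σ = E·α·ΔT = 88.25×10³ MPa × 1.06×10⁻⁶ × 143.8 = 13.5 MPa (compressive).
Compare to σ_y = 592 MPa: σ < σ_y, so it does not yield.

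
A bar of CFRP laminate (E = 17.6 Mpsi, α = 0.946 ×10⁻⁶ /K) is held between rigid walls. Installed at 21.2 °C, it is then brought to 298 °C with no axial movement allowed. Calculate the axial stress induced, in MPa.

E = 17.6 Mpsi = 121.3 GPa.
ΔT = 276.8 K. Constrained thermal stress σ = E·α·ΔT = 121.3×10³ MPa × 0.946×10⁻⁶ × 276.8 = 31.8 MPa (compressive).

31.8 MPa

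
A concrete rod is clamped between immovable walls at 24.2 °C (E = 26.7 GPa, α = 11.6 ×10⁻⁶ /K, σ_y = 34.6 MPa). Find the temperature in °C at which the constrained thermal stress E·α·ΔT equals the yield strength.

E·α·ΔT = 34.60 MPa ⇒ ΔT = 34.60 / (26.70×10³ × 11.6×10⁻⁶) = 111.7 K.
T = 24.2 + 111.7 = 135.9 °C.

136 °C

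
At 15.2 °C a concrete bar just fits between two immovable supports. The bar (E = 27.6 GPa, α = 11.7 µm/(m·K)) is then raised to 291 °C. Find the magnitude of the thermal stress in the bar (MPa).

89.1 MPa

ΔT = 275.8 K. Constrained thermal stress σ = E·α·ΔT = 27.60×10³ MPa × 11.7×10⁻⁶ × 275.8 = 89.1 MPa (compressive).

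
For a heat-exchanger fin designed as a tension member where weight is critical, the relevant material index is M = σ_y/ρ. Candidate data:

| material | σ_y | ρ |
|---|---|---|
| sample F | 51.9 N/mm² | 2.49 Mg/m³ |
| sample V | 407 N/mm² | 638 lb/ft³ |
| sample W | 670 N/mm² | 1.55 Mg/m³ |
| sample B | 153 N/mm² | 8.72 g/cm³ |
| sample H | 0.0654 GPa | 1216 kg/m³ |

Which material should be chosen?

Convert each candidate to consistent units, then evaluate M:
  sample F: σ_y = 51.90 MPa, ρ = 2490 kg/m³
  sample V: σ_y = 407.0 MPa, ρ = 10220 kg/m³
  sample W: σ_y = 670.0 MPa, ρ = 1550 kg/m³
  sample B: σ_y = 153.0 MPa, ρ = 8720 kg/m³
  sample H: σ_y = 65.40 MPa, ρ = 1216 kg/m³
  sample W: M = 432 kN·m/kg
  sample H: M = 53.8 kN·m/kg
  sample V: M = 39.8 kN·m/kg
  sample F: M = 20.8 kN·m/kg
  sample B: M = 17.5 kN·m/kg
Sample W ranks first.

sample W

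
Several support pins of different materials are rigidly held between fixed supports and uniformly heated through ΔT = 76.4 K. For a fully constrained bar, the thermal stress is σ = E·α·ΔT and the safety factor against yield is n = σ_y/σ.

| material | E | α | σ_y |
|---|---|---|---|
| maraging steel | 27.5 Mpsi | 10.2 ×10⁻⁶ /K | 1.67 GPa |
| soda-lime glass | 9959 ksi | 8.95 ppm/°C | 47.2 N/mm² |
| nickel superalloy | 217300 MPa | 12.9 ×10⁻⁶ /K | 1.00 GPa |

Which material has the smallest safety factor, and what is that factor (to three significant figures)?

Converting E to GPa, α to ×10⁻⁶/K, σ_y to MPa, then σ and n for each:
  maraging steel: E = 189.6, α = 10.2, σ_y = 1670 → σ = 148 MPa, n = 11.3
  soda-lime glass: E = 68.66, α = 8.95, σ_y = 47.20 → σ = 47.0 MPa, n = 1.01
  nickel superalloy: E = 217.3, α = 12.9, σ_y = 1000 → σ = 214 MPa, n = 4.67
Soda-lime glass has the lowest safety factor, n = 1.01.

soda-lime glass, n = 1.01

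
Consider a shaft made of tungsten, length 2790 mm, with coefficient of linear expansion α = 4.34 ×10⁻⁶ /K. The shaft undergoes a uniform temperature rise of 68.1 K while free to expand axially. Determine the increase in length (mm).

ΔL = α·L₀·ΔT = 4.34×10⁻⁶ × 2790 mm × 68.10 K = 0.825 mm.

0.825 mm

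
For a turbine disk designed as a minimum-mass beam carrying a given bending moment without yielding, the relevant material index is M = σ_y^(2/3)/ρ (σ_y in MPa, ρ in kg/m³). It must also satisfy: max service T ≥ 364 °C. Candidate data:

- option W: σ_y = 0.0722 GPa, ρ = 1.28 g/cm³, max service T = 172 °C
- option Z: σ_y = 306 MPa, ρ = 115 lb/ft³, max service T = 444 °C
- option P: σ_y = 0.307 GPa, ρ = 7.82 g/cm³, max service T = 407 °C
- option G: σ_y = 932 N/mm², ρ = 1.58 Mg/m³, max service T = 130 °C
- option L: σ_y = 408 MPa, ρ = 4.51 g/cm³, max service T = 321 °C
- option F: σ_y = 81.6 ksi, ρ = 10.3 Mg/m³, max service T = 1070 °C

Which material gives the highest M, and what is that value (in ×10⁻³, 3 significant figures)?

option Z, M = 24.7×10⁻³

Screen on constraints: max service T ≥ 364 °C. Survivors: option Z, option P, option F.
Putting every candidate on a common basis:
  option Z: σ_y = 306.0 MPa, ρ = 1842 kg/m³
  option P: σ_y = 307.0 MPa, ρ = 7820 kg/m³
  option F: σ_y = 562.6 MPa, ρ = 10300 kg/m³
  option Z: M = 24.7×10⁻³
  option F: M = 6.62×10⁻³
  option P: M = 5.82×10⁻³
The maximum is for option Z.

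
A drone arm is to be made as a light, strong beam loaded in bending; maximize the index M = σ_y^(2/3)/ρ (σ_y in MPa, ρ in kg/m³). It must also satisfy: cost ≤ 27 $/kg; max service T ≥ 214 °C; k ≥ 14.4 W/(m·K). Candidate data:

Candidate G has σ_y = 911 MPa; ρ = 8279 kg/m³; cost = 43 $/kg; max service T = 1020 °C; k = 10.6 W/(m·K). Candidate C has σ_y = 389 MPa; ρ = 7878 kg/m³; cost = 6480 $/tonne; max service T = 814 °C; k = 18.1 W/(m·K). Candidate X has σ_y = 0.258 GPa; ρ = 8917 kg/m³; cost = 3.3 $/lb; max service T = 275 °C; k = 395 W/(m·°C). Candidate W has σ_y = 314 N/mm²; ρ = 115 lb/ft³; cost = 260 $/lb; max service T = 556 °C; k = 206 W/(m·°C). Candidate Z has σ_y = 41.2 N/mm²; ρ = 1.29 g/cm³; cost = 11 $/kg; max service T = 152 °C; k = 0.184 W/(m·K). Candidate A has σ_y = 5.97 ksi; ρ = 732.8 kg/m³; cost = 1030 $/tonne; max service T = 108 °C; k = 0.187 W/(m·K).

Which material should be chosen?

Screen on constraints: cost ≤ 27 $/kg; max service T ≥ 214 °C; k ≥ 14.4 W/(m·K). Survivors: candidate C, candidate X.
In SI units:
  candidate C: σ_y = 389.0 MPa, ρ = 7878 kg/m³
  candidate X: σ_y = 258.0 MPa, ρ = 8917 kg/m³
  candidate C: M = 6.76×10⁻³
  candidate X: M = 4.54×10⁻³
Highest index: candidate C.

candidate C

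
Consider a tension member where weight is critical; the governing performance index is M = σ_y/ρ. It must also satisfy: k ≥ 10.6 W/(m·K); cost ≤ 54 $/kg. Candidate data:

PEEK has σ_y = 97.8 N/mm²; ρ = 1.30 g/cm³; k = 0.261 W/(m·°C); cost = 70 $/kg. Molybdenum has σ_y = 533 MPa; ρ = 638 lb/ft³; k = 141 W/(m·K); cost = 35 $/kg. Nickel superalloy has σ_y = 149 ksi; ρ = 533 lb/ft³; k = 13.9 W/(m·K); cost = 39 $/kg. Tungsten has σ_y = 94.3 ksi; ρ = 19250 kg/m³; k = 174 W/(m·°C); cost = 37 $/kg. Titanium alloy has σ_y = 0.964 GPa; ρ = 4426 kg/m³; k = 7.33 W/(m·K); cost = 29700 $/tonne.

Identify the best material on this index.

Screen on constraints: k ≥ 10.6 W/(m·K); cost ≤ 54 $/kg. Survivors: molybdenum, nickel superalloy, tungsten.
Normalizing units and computing the index:
  molybdenum: σ_y = 533.0 MPa, ρ = 10220 kg/m³
  nickel superalloy: σ_y = 1027 MPa, ρ = 8538 kg/m³
  tungsten: σ_y = 650.2 MPa, ρ = 19250 kg/m³
  nickel superalloy: M = 120 kN·m/kg
  molybdenum: M = 52.2 kN·m/kg
  tungsten: M = 33.8 kN·m/kg
Highest index: nickel superalloy.

nickel superalloy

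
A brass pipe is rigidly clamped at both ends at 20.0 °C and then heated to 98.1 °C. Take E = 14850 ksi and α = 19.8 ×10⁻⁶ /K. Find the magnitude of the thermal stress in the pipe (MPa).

158 MPa

E = 14850 ksi = 102.4 GPa.
ΔT = 78.10 K. Constrained thermal stress σ = E·α·ΔT = 102.4×10³ MPa × 19.8×10⁻⁶ × 78.10 = 158 MPa (compressive).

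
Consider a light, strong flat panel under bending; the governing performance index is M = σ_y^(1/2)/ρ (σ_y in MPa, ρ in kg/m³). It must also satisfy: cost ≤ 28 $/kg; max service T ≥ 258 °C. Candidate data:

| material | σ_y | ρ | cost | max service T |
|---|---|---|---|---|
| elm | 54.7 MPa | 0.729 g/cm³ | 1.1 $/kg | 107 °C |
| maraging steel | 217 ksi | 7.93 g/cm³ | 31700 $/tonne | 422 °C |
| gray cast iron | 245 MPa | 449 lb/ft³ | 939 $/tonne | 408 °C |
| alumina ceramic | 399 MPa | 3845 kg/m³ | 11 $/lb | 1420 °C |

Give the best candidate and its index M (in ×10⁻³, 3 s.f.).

Screen on constraints: cost ≤ 28 $/kg; max service T ≥ 258 °C. Survivors: gray cast iron, alumina ceramic.
In SI units:
  gray cast iron: σ_y = 245.0 MPa, ρ = 7192 kg/m³
  alumina ceramic: σ_y = 399.0 MPa, ρ = 3845 kg/m³
  alumina ceramic: M = 5.20×10⁻³
  gray cast iron: M = 2.18×10⁻³
Alumina ceramic ranks first.

alumina ceramic, M = 5.20×10⁻³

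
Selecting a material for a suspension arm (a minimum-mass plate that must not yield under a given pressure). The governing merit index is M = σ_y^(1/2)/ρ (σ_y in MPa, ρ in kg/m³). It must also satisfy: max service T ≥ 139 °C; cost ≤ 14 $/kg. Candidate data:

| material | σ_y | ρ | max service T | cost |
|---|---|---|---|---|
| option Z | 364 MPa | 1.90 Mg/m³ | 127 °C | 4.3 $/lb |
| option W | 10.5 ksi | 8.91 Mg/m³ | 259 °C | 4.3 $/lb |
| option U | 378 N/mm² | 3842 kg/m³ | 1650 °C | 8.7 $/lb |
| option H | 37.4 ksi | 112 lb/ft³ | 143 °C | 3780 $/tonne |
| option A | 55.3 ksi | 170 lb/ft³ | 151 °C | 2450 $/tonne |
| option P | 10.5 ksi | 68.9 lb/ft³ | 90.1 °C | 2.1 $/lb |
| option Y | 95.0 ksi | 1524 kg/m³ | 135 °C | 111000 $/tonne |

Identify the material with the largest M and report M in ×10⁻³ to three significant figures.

Screen on constraints: max service T ≥ 139 °C; cost ≤ 14 $/kg. Survivors: option W, option H, option A.
Normalizing units and computing the index:
  option W: σ_y = 72.39 MPa, ρ = 8910 kg/m³
  option H: σ_y = 257.9 MPa, ρ = 1794 kg/m³
  option A: σ_y = 381.3 MPa, ρ = 2723 kg/m³
  option H: M = 8.95×10⁻³
  option A: M = 7.17×10⁻³
  option W: M = 0.955×10⁻³
Option H ranks first.

option H, M = 8.95×10⁻³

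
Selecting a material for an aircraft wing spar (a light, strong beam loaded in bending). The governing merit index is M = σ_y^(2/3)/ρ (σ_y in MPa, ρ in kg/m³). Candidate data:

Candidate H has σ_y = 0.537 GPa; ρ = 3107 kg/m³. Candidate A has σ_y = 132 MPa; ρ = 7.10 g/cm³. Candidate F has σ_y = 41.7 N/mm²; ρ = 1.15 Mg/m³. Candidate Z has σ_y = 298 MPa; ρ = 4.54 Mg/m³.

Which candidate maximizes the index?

candidate H

In SI units:
  candidate H: σ_y = 537.0 MPa, ρ = 3107 kg/m³
  candidate A: σ_y = 132.0 MPa, ρ = 7100 kg/m³
  candidate F: σ_y = 41.70 MPa, ρ = 1150 kg/m³
  candidate Z: σ_y = 298.0 MPa, ρ = 4540 kg/m³
  candidate H: M = 21.3×10⁻³
  candidate F: M = 10.5×10⁻³
  candidate Z: M = 9.83×10⁻³
  candidate A: M = 3.65×10⁻³
The maximum is for candidate H.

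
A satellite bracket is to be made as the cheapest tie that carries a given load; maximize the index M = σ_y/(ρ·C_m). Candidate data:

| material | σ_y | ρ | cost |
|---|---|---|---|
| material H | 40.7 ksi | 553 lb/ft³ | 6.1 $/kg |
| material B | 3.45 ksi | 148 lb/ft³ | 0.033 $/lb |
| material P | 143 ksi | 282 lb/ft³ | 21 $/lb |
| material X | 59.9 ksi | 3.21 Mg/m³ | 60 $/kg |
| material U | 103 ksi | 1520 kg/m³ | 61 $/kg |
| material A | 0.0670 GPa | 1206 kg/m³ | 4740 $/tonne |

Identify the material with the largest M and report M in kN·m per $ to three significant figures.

After converting to SI:
  material H: σ_y = 280.6 MPa, ρ = 8858 kg/m³, cost = 6.100 $/kg
  material B: σ_y = 23.79 MPa, ρ = 2371 kg/m³, cost = 0.07275 $/kg
  material P: σ_y = 986.0 MPa, ρ = 4517 kg/m³, cost = 46.30 $/kg
  material X: σ_y = 413.0 MPa, ρ = 3210 kg/m³, cost = 60.00 $/kg
  material U: σ_y = 710.2 MPa, ρ = 1520 kg/m³, cost = 61.00 $/kg
  material A: σ_y = 67.00 MPa, ρ = 1206 kg/m³, cost = 4.740 $/kg
  material B: M = 138 kN·m per $
  material A: M = 11.7 kN·m per $
  material U: M = 7.66 kN·m per $
  material H: M = 5.19 kN·m per $
  material P: M = 4.71 kN·m per $
  material X: M = 2.14 kN·m per $
Material B has the largest M.

material B, M = 138 kN·m per $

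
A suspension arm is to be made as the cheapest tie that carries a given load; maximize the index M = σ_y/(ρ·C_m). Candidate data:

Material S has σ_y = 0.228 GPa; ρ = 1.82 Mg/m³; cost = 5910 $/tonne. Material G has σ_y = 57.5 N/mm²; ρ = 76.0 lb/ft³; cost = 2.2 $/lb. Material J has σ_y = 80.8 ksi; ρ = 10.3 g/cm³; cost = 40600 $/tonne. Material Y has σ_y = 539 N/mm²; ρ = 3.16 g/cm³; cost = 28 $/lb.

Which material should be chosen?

material S

In SI units:
  material S: σ_y = 228.0 MPa, ρ = 1820 kg/m³, cost = 5.910 $/kg
  material G: σ_y = 57.50 MPa, ρ = 1217 kg/m³, cost = 4.850 $/kg
  material J: σ_y = 557.1 MPa, ρ = 10300 kg/m³, cost = 40.60 $/kg
  material Y: σ_y = 539.0 MPa, ρ = 3160 kg/m³, cost = 61.73 $/kg
  material S: M = 21.2 kN·m per $
  material G: M = 9.74 kN·m per $
  material Y: M = 2.76 kN·m per $
  material J: M = 1.33 kN·m per $
Highest index: material S.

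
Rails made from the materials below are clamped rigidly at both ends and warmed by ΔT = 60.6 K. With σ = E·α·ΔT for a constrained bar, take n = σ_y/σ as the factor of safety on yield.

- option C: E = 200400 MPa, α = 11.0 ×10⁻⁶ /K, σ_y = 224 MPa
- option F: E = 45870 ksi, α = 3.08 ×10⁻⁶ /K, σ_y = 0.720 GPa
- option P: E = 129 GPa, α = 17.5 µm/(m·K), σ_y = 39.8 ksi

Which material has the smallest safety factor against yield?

In consistent units (E in GPa, α in ×10⁻⁶/K, σ_y in MPa):
  option C: E = 200.4, α = 11.0, σ_y = 224.0 → σ = 134 MPa, n = 1.68
  option F: E = 316.3, α = 3.08, σ_y = 720.0 → σ = 59.0 MPa, n = 12.2
  option P: E = 129.0, α = 17.5, σ_y = 274.4 → σ = 137 MPa, n = 2.01
Option C has the lowest safety factor, n = 1.68.

option C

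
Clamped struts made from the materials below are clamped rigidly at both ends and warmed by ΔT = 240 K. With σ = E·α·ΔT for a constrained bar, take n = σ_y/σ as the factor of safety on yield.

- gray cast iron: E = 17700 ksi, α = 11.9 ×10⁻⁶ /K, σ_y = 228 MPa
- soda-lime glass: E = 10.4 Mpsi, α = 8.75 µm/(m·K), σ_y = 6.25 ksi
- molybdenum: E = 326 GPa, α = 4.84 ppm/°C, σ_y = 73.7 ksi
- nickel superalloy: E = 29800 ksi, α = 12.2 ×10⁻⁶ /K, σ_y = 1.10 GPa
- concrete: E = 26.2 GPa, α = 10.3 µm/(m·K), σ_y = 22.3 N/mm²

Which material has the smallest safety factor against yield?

Per material, after unit conversion:
  gray cast iron: E = 122.0, α = 11.9, σ_y = 228.0 → σ = 349 MPa, n = 0.654
  soda-lime glass: E = 71.71, α = 8.75, σ_y = 43.09 → σ = 151 MPa, n = 0.286
  molybdenum: E = 326.0, α = 4.84, σ_y = 508.1 → σ = 379 MPa, n = 1.34
  nickel superalloy: E = 205.5, α = 12.2, σ_y = 1100 → σ = 602 MPa, n = 1.83
  concrete: E = 26.20, α = 10.3, σ_y = 22.30 → σ = 64.8 MPa, n = 0.344
Smallest n: soda-lime glass with n = 0.286.

soda-lime glass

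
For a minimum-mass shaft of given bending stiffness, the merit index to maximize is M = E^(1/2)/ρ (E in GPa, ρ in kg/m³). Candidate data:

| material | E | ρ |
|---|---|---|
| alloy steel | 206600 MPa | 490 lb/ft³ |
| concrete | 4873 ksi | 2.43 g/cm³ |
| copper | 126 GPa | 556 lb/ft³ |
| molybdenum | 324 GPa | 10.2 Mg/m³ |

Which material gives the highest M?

concrete

Putting every candidate on a common basis:
  alloy steel: E = 206.6 GPa, ρ = 7849 kg/m³
  concrete: E = 33.60 GPa, ρ = 2430 kg/m³
  copper: E = 126.0 GPa, ρ = 8906 kg/m³
  molybdenum: E = 324.0 GPa, ρ = 10200 kg/m³
  concrete: M = 2.39×10⁻³
  alloy steel: M = 1.83×10⁻³
  molybdenum: M = 1.76×10⁻³
  copper: M = 1.26×10⁻³
Concrete has the largest M.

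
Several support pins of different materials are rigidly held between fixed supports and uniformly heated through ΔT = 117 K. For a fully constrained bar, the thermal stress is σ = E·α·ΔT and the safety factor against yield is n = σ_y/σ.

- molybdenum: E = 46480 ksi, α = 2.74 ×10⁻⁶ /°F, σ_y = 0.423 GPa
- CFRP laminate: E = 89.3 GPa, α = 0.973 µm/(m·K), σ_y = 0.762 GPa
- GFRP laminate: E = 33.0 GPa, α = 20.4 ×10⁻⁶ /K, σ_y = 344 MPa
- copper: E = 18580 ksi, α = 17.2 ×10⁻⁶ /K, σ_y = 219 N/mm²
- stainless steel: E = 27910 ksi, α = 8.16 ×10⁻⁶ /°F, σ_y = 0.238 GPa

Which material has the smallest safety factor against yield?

With everything in SI (GPa, ×10⁻⁶/K, MPa):
  molybdenum: E = 320.5, α = 4.93, σ_y = 423.0 → σ = 185 MPa, n = 2.29
  CFRP laminate: E = 89.30, α = 0.973, σ_y = 762.0 → σ = 10.2 MPa, n = 75.0
  GFRP laminate: E = 33.00, α = 20.4, σ_y = 344.0 → σ = 78.8 MPa, n = 4.37
  copper: E = 128.1, α = 17.2, σ_y = 219.0 → σ = 258 MPa, n = 0.850
  stainless steel: E = 192.4, α = 14.7, σ_y = 238.0 → σ = 331 MPa, n = 0.720
Smallest n: stainless steel with n = 0.720.

stainless steel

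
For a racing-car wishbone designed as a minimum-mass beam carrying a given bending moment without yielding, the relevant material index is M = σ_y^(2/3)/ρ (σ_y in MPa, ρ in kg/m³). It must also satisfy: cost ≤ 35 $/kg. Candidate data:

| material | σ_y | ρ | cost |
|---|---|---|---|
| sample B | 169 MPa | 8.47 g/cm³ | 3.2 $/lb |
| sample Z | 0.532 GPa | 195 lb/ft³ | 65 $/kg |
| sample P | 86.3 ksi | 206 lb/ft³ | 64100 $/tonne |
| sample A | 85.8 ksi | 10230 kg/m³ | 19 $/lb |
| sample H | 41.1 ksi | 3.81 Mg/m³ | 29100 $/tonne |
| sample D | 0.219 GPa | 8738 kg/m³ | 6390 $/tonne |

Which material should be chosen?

sample H

Screen on constraints: cost ≤ 35 $/kg. Survivors: sample B, sample H, sample D.
Putting every candidate on a common basis:
  sample B: σ_y = 169.0 MPa, ρ = 8470 kg/m³
  sample H: σ_y = 283.4 MPa, ρ = 3810 kg/m³
  sample D: σ_y = 219.0 MPa, ρ = 8738 kg/m³
  sample H: M = 11.3×10⁻³
  sample D: M = 4.16×10⁻³
  sample B: M = 3.61×10⁻³
Highest index: sample H.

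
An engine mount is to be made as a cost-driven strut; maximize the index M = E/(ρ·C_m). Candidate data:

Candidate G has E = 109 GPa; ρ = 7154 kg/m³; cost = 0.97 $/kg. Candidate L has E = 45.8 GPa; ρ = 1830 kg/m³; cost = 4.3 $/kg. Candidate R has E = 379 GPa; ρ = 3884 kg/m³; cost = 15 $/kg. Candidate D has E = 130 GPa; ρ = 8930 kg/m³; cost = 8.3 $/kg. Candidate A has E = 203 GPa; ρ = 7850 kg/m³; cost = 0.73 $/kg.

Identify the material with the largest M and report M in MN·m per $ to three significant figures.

Computing M directly (units already consistent):
  candidate A: M = 35.4 MN·m per $
  candidate G: M = 15.7 MN·m per $
  candidate R: M = 6.51 MN·m per $
  candidate L: M = 5.82 MN·m per $
  candidate D: M = 1.75 MN·m per $
Candidate A has the largest M.

candidate A, M = 35.4 MN·m per $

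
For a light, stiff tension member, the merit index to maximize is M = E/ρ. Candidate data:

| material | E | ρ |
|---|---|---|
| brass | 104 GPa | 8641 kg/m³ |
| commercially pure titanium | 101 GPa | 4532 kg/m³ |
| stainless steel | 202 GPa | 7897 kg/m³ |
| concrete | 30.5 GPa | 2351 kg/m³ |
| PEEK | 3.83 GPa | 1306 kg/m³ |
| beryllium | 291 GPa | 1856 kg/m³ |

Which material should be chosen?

Evaluate M for each candidate:
  beryllium: M = 157 MN·m/kg
  stainless steel: M = 25.6 MN·m/kg
  commercially pure titanium: M = 22.3 MN·m/kg
  concrete: M = 13.0 MN·m/kg
  brass: M = 12.0 MN·m/kg
  PEEK: M = 2.93 MN·m/kg
Beryllium has the largest M.

beryllium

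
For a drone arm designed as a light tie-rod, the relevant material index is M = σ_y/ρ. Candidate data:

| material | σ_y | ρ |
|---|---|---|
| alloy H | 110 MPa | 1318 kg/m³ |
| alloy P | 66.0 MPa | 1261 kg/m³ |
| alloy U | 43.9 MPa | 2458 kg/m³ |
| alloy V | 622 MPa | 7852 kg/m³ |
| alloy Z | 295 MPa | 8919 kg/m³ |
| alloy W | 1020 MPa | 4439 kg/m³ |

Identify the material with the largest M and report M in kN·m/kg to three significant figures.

alloy W, M = 230 kN·m/kg

Per-candidate index values:
  alloy W: M = 230 kN·m/kg
  alloy H: M = 83.5 kN·m/kg
  alloy V: M = 79.2 kN·m/kg
  alloy P: M = 52.3 kN·m/kg
  alloy Z: M = 33.1 kN·m/kg
  alloy U: M = 17.9 kN·m/kg
Alloy W has the largest M.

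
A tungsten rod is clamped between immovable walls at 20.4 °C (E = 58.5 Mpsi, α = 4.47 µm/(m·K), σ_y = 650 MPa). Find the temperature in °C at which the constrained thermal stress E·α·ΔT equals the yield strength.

E = 58.5 Mpsi = 403.3 GPa.
E·α·ΔT = 650.0 MPa ⇒ ΔT = 650.0 / (403.3×10³ × 4.47×10⁻⁶) = 360.5 K.
T = 20.4 + 360.5 = 380.9 °C.

381 °C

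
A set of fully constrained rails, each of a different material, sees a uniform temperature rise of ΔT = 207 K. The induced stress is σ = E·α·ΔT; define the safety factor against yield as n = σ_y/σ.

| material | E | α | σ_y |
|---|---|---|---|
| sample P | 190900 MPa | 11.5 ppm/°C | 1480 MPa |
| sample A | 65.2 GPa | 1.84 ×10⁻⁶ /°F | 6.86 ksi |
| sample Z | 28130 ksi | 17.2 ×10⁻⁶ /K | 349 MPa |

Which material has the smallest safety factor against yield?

sample Z

Per material, after unit conversion:
  sample P: E = 190.9, α = 11.5, σ_y = 1480 → σ = 454 MPa, n = 3.26
  sample A: E = 65.20, α = 3.31, σ_y = 47.30 → σ = 44.7 MPa, n = 1.06
  sample Z: E = 193.9, α = 17.2, σ_y = 349.0 → σ = 691 MPa, n = 0.505
Smallest n: sample Z with n = 0.505.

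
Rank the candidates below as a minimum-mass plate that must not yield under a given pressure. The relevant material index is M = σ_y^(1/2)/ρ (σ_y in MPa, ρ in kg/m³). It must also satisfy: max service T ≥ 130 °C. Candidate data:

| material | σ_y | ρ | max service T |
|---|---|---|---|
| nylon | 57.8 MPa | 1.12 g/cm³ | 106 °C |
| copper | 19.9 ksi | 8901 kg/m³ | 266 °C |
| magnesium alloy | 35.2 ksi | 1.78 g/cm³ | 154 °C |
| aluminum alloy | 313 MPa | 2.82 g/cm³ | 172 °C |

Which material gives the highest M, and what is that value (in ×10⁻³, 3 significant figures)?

Screen on constraints: max service T ≥ 130 °C. Survivors: copper, magnesium alloy, aluminum alloy.
Putting every candidate on a common basis:
  copper: σ_y = 137.2 MPa, ρ = 8901 kg/m³
  magnesium alloy: σ_y = 242.7 MPa, ρ = 1780 kg/m³
  aluminum alloy: σ_y = 313.0 MPa, ρ = 2820 kg/m³
  magnesium alloy: M = 8.75×10⁻³
  aluminum alloy: M = 6.27×10⁻³
  copper: M = 1.32×10⁻³
Magnesium alloy has the largest M.

magnesium alloy, M = 8.75×10⁻³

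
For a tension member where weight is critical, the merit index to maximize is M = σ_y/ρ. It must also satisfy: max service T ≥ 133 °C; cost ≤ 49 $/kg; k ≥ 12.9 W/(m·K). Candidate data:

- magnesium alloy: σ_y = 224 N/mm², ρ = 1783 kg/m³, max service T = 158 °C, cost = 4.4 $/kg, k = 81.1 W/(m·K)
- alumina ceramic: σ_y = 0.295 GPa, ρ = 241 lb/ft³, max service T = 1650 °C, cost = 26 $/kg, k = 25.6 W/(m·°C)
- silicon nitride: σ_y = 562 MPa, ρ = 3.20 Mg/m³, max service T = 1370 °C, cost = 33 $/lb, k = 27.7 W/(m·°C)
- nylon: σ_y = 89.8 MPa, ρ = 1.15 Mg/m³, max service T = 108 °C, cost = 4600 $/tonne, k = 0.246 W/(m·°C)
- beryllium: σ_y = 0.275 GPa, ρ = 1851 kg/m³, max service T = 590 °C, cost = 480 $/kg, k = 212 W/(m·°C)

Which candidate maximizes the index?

magnesium alloy

Screen on constraints: max service T ≥ 133 °C; cost ≤ 49 $/kg; k ≥ 12.9 W/(m·K). Survivors: magnesium alloy, alumina ceramic.
Putting every candidate on a common basis:
  magnesium alloy: σ_y = 224.0 MPa, ρ = 1783 kg/m³
  alumina ceramic: σ_y = 295.0 MPa, ρ = 3860 kg/m³
  magnesium alloy: M = 126 kN·m/kg
  alumina ceramic: M = 76.4 kN·m/kg
Highest index: magnesium alloy.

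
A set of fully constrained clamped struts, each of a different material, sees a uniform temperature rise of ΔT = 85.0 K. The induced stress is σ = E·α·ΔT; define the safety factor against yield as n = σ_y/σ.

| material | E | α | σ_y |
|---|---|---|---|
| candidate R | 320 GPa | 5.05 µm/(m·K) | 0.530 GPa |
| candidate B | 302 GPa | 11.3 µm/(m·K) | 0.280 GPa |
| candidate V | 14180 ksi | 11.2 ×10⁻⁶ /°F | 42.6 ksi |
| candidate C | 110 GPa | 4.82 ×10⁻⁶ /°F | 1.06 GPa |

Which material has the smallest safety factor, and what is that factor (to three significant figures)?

In consistent units (E in GPa, α in ×10⁻⁶/K, σ_y in MPa):
  candidate R: E = 320.0, α = 5.05, σ_y = 530.0 → σ = 137 MPa, n = 3.86
  candidate B: E = 302.0, α = 11.3, σ_y = 280.0 → σ = 290 MPa, n = 0.965
  candidate V: E = 97.77, α = 20.2, σ_y = 293.7 → σ = 168 MPa, n = 1.75
  candidate C: E = 110.0, α = 8.68, σ_y = 1060 → σ = 81.1 MPa, n = 13.1
The minimum is candidate B at n = 0.965.

candidate B, n = 0.965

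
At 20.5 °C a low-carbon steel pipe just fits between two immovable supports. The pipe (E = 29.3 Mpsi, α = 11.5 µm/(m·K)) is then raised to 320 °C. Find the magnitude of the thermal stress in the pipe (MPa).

696 MPa

E = 29.3 Mpsi = 202.0 GPa.
ΔT = 299.5 K. Constrained thermal stress σ = E·α·ΔT = 202.0×10³ MPa × 11.5×10⁻⁶ × 299.5 = 696 MPa (compressive).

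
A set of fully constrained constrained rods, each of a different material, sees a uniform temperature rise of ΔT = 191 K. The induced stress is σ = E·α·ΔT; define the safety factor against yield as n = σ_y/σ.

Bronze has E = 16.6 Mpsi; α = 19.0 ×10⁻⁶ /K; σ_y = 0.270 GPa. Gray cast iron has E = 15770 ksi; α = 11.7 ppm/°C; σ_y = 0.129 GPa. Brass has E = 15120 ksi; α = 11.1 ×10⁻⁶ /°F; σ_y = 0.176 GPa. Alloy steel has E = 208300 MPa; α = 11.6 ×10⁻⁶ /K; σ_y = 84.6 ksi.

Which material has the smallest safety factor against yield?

In consistent units (E in GPa, α in ×10⁻⁶/K, σ_y in MPa):
  bronze: E = 114.5, α = 19.0, σ_y = 270.0 → σ = 415 MPa, n = 0.650
  gray cast iron: E = 108.7, α = 11.7, σ_y = 129.0 → σ = 243 MPa, n = 0.531
  brass: E = 104.2, α = 20.0, σ_y = 176.0 → σ = 398 MPa, n = 0.442
  alloy steel: E = 208.3, α = 11.6, σ_y = 583.3 → σ = 462 MPa, n = 1.26
Smallest n: brass with n = 0.442.

brass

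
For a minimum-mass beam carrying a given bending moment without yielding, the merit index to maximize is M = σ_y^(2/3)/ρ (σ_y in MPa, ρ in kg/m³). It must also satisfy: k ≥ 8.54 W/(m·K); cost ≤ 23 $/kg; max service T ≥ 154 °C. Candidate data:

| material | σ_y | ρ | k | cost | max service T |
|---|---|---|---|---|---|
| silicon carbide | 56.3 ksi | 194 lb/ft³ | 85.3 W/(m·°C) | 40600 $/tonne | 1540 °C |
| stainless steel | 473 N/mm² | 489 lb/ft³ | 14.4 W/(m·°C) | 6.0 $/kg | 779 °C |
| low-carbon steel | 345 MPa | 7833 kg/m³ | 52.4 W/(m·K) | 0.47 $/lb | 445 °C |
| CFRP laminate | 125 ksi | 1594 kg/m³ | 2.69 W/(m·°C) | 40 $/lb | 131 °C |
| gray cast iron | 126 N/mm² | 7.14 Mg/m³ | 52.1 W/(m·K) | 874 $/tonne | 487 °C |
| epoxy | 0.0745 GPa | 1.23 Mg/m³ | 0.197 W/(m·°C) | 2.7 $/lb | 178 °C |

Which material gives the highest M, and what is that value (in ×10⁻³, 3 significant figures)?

stainless steel, M = 7.75×10⁻³

Screen on constraints: k ≥ 8.54 W/(m·K); cost ≤ 23 $/kg; max service T ≥ 154 °C. Survivors: stainless steel, low-carbon steel, gray cast iron.
Convert each candidate to consistent units, then evaluate M:
  stainless steel: σ_y = 473.0 MPa, ρ = 7833 kg/m³
  low-carbon steel: σ_y = 345.0 MPa, ρ = 7833 kg/m³
  gray cast iron: σ_y = 126.0 MPa, ρ = 7140 kg/m³
  stainless steel: M = 7.75×10⁻³
  low-carbon steel: M = 6.28×10⁻³
  gray cast iron: M = 3.52×10⁻³
Highest index: stainless steel.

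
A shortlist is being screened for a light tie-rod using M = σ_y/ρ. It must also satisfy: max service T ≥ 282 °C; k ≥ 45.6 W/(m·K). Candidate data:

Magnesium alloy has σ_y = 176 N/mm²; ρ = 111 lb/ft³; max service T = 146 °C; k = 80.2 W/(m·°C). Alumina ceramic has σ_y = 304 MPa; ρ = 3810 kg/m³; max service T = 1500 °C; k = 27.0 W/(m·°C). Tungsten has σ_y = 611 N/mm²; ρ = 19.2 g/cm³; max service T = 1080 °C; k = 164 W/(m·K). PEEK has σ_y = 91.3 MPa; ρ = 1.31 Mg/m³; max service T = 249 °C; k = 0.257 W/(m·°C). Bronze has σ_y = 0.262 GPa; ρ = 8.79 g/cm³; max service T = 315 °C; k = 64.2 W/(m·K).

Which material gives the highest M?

tungsten

Screen on constraints: max service T ≥ 282 °C; k ≥ 45.6 W/(m·K). Survivors: tungsten, bronze.
Normalizing units and computing the index:
  tungsten: σ_y = 611.0 MPa, ρ = 19200 kg/m³
  bronze: σ_y = 262.0 MPa, ρ = 8790 kg/m³
  tungsten: M = 31.8 kN·m/kg
  bronze: M = 29.8 kN·m/kg
Highest index: tungsten.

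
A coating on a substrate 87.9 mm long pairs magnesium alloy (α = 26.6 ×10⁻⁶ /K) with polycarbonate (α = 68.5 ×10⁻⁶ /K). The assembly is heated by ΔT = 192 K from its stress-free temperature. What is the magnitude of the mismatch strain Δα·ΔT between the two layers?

Δα = |26.6 − 68.5|×10⁻⁶/K = 41.9×10⁻⁶/K.
Mismatch strain = Δα·ΔT = 41.9×10⁻⁶ × 192.0 = 8.04×10⁻³.

8.04×10⁻³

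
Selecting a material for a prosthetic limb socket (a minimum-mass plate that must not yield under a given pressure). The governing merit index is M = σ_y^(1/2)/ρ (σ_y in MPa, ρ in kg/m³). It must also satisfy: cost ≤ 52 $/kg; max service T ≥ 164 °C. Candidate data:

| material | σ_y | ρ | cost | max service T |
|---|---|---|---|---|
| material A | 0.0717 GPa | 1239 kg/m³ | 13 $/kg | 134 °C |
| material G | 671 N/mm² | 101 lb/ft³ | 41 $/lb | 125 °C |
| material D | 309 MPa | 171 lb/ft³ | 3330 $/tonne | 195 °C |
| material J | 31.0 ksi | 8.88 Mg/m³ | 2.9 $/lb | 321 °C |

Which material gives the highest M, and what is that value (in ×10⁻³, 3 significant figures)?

Screen on constraints: cost ≤ 52 $/kg; max service T ≥ 164 °C. Survivors: material D, material J.
After converting to SI:
  material D: σ_y = 309.0 MPa, ρ = 2739 kg/m³
  material J: σ_y = 213.7 MPa, ρ = 8880 kg/m³
  material D: M = 6.42×10⁻³
  material J: M = 1.65×10⁻³
Highest index: material D.

material D, M = 6.42×10⁻³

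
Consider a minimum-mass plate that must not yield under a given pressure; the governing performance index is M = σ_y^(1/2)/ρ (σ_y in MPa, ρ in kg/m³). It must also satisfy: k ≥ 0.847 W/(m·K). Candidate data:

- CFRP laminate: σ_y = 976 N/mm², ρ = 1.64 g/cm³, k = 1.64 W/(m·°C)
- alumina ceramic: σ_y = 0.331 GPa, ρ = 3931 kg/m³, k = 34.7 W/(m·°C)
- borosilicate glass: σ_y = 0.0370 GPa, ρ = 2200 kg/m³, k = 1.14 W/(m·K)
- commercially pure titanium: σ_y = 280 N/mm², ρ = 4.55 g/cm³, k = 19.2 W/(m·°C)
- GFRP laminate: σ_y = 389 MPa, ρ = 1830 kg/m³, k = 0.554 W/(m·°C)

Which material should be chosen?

CFRP laminate

Screen on constraints: k ≥ 0.847 W/(m·K). Survivors: CFRP laminate, alumina ceramic, borosilicate glass, commercially pure titanium.
Convert each candidate to consistent units, then evaluate M:
  CFRP laminate: σ_y = 976.0 MPa, ρ = 1640 kg/m³
  alumina ceramic: σ_y = 331.0 MPa, ρ = 3931 kg/m³
  borosilicate glass: σ_y = 37.00 MPa, ρ = 2200 kg/m³
  commercially pure titanium: σ_y = 280.0 MPa, ρ = 4550 kg/m³
  CFRP laminate: M = 19.0×10⁻³
  alumina ceramic: M = 4.63×10⁻³
  commercially pure titanium: M = 3.68×10⁻³
  borosilicate glass: M = 2.76×10⁻³
The maximum is for CFRP laminate.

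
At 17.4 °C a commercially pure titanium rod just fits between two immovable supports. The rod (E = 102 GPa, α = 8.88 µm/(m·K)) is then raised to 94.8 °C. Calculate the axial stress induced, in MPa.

ΔT = 77.40 K. Constrained thermal stress σ = E·α·ΔT = 102.0×10³ MPa × 8.88×10⁻⁶ × 77.40 = 70.1 MPa (compressive).

70.1 MPa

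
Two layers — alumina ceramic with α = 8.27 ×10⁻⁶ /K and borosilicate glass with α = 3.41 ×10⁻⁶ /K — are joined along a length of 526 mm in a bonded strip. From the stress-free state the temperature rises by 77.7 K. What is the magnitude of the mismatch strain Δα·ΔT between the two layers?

3.78×10⁻⁴

Δα = |8.27 − 3.41|×10⁻⁶/K = 4.86×10⁻⁶/K.
Mismatch strain = Δα·ΔT = 4.86×10⁻⁶ × 77.7 = 3.78×10⁻⁴.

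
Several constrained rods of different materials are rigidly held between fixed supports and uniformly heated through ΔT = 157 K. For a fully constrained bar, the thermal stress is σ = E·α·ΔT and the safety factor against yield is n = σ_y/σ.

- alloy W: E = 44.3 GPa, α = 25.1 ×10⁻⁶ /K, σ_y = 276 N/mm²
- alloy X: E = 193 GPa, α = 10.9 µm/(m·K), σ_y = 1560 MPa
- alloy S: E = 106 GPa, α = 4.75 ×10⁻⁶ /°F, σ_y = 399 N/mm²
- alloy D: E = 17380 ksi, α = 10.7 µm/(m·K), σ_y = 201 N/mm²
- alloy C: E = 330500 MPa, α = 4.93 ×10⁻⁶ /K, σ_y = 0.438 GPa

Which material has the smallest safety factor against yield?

alloy D

Converting E to GPa, α to ×10⁻⁶/K, σ_y to MPa, then σ and n for each:
  alloy W: E = 44.30, α = 25.1, σ_y = 276.0 → σ = 175 MPa, n = 1.58
  alloy X: E = 193.0, α = 10.9, σ_y = 1560 → σ = 330 MPa, n = 4.72
  alloy S: E = 106.0, α = 8.55, σ_y = 399.0 → σ = 142 MPa, n = 2.80
  alloy D: E = 119.8, α = 10.7, σ_y = 201.0 → σ = 201 MPa, n = 0.998
  alloy C: E = 330.5, α = 4.93, σ_y = 438.0 → σ = 256 MPa, n = 1.71
Alloy D has the lowest safety factor, n = 0.998.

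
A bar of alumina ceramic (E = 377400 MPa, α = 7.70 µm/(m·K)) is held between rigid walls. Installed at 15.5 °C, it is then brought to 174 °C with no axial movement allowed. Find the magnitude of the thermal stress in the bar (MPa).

461 MPa

E = 377400 MPa = 377.4 GPa.
ΔT = 158.5 K. Constrained thermal stress σ = E·α·ΔT = 377.4×10³ MPa × 7.70×10⁻⁶ × 158.5 = 461 MPa (compressive).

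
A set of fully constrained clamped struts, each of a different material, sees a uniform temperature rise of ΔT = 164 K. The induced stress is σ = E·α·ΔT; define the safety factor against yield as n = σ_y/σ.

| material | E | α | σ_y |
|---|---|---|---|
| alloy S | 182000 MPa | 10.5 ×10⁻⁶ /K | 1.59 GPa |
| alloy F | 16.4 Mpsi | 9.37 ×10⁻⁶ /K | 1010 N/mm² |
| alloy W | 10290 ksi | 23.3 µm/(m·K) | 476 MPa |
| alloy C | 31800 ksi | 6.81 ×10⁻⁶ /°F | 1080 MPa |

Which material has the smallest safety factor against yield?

alloy W

In consistent units (E in GPa, α in ×10⁻⁶/K, σ_y in MPa):
  alloy S: E = 182.0, α = 10.5, σ_y = 1590 → σ = 313 MPa, n = 5.07
  alloy F: E = 113.1, α = 9.37, σ_y = 1010 → σ = 174 MPa, n = 5.81
  alloy W: E = 70.95, α = 23.3, σ_y = 476.0 → σ = 271 MPa, n = 1.76
  alloy C: E = 219.3, α = 12.3, σ_y = 1080 → σ = 441 MPa, n = 2.45
The minimum is alloy W at n = 1.76.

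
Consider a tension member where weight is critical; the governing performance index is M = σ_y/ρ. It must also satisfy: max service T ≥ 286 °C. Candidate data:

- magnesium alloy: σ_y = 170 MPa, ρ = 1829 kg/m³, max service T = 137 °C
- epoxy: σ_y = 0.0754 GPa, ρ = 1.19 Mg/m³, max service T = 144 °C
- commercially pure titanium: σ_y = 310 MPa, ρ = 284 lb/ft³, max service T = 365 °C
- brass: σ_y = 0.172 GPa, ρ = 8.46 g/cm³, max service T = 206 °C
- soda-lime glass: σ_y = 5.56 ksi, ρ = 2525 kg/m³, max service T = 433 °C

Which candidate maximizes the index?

commercially pure titanium

Screen on constraints: max service T ≥ 286 °C. Survivors: commercially pure titanium, soda-lime glass.
Normalizing units and computing the index:
  commercially pure titanium: σ_y = 310.0 MPa, ρ = 4549 kg/m³
  soda-lime glass: σ_y = 38.33 MPa, ρ = 2525 kg/m³
  commercially pure titanium: M = 68.1 kN·m/kg
  soda-lime glass: M = 15.2 kN·m/kg
Commercially pure titanium ranks first.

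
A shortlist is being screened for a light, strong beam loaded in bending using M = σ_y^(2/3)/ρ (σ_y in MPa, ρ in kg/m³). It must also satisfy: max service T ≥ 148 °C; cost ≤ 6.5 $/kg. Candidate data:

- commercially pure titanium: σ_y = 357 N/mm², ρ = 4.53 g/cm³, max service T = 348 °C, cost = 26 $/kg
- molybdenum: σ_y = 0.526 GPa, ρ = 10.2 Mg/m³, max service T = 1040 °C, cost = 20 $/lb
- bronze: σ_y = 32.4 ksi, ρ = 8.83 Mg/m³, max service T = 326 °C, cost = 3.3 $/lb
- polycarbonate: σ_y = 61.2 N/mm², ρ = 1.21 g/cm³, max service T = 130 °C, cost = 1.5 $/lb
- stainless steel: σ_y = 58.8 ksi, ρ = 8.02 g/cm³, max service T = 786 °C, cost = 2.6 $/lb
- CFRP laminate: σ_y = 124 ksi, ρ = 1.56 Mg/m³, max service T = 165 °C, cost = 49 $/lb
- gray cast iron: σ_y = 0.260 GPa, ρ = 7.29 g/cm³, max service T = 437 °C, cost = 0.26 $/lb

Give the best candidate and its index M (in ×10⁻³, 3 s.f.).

stainless steel, M = 6.83×10⁻³

Screen on constraints: max service T ≥ 148 °C; cost ≤ 6.5 $/kg. Survivors: stainless steel, gray cast iron.
Putting every candidate on a common basis:
  stainless steel: σ_y = 405.4 MPa, ρ = 8020 kg/m³
  gray cast iron: σ_y = 260.0 MPa, ρ = 7290 kg/m³
  stainless steel: M = 6.83×10⁻³
  gray cast iron: M = 5.59×10⁻³
Highest index: stainless steel.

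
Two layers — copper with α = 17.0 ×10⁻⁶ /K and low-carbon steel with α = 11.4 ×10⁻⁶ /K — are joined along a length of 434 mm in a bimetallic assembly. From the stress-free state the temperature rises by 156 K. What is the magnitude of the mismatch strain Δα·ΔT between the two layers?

8.74×10⁻⁴

Δα = |17.0 − 11.4|×10⁻⁶/K = 5.60×10⁻⁶/K.
Mismatch strain = Δα·ΔT = 5.60×10⁻⁶ × 156.0 = 8.74×10⁻⁴.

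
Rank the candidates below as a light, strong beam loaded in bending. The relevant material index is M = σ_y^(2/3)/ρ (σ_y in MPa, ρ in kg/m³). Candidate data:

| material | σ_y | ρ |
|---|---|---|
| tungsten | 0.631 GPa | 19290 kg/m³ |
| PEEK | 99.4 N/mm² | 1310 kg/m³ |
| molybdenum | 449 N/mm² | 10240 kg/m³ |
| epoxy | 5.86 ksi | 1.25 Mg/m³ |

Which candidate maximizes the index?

Putting every candidate on a common basis:
  tungsten: σ_y = 631.0 MPa, ρ = 19290 kg/m³
  PEEK: σ_y = 99.40 MPa, ρ = 1310 kg/m³
  molybdenum: σ_y = 449.0 MPa, ρ = 10240 kg/m³
  epoxy: σ_y = 40.40 MPa, ρ = 1250 kg/m³
  PEEK: M = 16.4×10⁻³
  epoxy: M = 9.42×10⁻³
  molybdenum: M = 5.73×10⁻³
  tungsten: M = 3.81×10⁻³
PEEK has the largest M.

PEEK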